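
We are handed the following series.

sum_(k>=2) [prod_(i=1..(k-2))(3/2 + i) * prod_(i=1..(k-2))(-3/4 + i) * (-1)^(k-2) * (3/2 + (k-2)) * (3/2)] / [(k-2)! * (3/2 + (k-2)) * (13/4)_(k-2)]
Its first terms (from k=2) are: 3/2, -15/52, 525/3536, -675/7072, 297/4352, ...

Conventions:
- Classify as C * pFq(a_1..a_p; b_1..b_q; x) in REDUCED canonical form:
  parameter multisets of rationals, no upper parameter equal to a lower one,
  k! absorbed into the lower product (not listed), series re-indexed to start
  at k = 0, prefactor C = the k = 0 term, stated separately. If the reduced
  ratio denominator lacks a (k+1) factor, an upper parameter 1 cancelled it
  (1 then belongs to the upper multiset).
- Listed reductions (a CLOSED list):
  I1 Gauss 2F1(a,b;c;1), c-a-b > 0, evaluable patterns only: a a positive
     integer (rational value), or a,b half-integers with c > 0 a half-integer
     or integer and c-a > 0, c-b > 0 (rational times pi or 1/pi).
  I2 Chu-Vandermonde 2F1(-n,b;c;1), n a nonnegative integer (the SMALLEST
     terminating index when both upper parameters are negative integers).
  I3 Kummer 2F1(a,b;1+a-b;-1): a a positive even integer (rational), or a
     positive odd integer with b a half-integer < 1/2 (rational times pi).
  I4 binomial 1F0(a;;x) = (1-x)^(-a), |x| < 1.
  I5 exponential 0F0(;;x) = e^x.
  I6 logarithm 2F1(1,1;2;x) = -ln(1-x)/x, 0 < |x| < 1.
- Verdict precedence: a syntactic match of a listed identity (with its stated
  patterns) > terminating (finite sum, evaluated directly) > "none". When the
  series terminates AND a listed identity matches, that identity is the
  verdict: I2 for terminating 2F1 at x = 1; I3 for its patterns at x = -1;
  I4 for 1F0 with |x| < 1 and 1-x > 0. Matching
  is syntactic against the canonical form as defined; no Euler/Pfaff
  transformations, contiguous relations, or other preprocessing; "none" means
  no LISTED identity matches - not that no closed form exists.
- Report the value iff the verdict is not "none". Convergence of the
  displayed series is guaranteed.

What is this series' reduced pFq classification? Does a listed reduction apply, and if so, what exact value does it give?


Key step: t_0 being 3/2, k + 3/2 divides numerator and denominator alike; C = 3/2 after cancelling.
Step ratio: r(k) = (-1) * (k+1/4) (k+5/2) / [(k+13/4) (k+1)] ; factor over Q: parameters, x = (-1), and C = 3/2.

The series (x = -1) is 2F1: upper {1/4, 5/2}, lower {13/4}, prefactor 3/2. Verdict: none here - no I1-I6 shape fits x = -1 with lower {13/4}.


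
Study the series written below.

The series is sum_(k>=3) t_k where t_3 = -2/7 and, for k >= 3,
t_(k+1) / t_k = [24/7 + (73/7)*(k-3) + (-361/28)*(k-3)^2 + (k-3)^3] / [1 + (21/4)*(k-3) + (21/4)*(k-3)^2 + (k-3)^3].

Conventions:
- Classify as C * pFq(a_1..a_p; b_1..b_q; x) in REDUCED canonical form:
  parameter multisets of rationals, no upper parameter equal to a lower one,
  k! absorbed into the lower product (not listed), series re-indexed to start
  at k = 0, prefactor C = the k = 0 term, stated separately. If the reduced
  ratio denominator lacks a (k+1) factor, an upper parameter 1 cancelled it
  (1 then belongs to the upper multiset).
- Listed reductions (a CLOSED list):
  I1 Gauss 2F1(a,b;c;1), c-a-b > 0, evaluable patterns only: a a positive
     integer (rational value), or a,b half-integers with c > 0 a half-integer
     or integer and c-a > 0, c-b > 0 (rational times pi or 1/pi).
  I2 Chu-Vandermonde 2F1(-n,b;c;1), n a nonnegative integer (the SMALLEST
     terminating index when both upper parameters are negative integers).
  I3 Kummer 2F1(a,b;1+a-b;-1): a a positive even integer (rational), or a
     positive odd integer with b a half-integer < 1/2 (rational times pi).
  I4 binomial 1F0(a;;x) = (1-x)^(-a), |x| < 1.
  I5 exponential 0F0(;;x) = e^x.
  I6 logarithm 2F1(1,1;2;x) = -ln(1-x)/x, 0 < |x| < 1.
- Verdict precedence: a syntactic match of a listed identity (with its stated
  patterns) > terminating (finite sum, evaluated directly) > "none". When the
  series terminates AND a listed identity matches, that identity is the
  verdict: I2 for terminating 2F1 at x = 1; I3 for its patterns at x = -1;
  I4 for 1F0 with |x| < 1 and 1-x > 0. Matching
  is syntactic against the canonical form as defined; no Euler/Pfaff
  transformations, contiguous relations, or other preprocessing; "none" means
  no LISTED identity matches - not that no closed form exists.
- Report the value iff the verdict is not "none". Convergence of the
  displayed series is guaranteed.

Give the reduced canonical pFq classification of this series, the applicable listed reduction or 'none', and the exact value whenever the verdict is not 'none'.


With C = -2/7: the canonical form is 2F1(-12, -8/7; 4; 1). Verdict at x = 1: Chu-Vandermonde (I2) matches (terminating 2F1 at x = 1 with n = 12, b = -8/7, c = 4). Value: -6520076826864/4747561509943.

First insight: with t_0 = -2/7, roots of the ratio polynomials (prefactor -2/7) are the negated parameters.
Adjacent-term ratio: r(k) = 1 * (k-12) (k-8/7) / [(k+4) (k+1)] - rational in k, leading ratio 1; with t_0 = -2/7, classification follows.


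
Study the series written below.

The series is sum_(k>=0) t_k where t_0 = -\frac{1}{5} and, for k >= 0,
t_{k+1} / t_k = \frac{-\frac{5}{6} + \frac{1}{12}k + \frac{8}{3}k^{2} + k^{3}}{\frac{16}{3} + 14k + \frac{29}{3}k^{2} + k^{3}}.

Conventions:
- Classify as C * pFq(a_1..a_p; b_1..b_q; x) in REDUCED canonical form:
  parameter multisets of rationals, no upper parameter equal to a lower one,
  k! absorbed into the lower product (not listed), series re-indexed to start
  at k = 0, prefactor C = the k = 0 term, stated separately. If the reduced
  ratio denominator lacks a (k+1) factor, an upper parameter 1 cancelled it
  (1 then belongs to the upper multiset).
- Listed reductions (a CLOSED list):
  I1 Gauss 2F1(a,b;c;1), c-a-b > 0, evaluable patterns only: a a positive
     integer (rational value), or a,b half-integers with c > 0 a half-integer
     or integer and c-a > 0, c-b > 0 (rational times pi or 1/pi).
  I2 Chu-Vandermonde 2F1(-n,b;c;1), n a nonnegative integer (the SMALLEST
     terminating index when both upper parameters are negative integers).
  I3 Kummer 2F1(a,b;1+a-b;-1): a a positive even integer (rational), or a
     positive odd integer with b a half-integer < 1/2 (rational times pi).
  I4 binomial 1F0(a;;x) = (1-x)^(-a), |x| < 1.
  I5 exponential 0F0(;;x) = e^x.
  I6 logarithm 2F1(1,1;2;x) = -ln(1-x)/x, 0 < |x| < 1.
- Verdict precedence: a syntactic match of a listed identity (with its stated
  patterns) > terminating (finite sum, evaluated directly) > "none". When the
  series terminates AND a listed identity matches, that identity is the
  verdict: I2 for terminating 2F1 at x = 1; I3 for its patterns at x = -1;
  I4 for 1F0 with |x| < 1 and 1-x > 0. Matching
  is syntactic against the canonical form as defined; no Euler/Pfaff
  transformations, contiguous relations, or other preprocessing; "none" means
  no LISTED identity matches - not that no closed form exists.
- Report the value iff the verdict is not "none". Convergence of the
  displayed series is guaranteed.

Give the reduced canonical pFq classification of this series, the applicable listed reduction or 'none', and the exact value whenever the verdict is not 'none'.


x = 1 here; the reduced form reads 2F1, upper {-\frac{1}{2}, \frac{5}{2}}, lower {8}, C = -\frac{1}{5}. Verdict: Gauss (I1, half-integer pattern) matches (x = 1; upper {-\frac{1}{2}, \frac{5}{2}} half-integers, c = 8 in the evaluable pattern). Sum: \left(-\frac{1048576}{2027025}\right) / \pi.

First insight: with t_0 = -\frac{1}{5}, factor the ratio over Q (prefactor -1/5): negated roots = parameters.
Step ratio: r(k) = 1 * (k-\frac{1}{2}) (k+\frac{5}{2}) / [(k+8) (k+1)] ; factor over Q: parameters, x = 1, and C = -\frac{1}{5}.


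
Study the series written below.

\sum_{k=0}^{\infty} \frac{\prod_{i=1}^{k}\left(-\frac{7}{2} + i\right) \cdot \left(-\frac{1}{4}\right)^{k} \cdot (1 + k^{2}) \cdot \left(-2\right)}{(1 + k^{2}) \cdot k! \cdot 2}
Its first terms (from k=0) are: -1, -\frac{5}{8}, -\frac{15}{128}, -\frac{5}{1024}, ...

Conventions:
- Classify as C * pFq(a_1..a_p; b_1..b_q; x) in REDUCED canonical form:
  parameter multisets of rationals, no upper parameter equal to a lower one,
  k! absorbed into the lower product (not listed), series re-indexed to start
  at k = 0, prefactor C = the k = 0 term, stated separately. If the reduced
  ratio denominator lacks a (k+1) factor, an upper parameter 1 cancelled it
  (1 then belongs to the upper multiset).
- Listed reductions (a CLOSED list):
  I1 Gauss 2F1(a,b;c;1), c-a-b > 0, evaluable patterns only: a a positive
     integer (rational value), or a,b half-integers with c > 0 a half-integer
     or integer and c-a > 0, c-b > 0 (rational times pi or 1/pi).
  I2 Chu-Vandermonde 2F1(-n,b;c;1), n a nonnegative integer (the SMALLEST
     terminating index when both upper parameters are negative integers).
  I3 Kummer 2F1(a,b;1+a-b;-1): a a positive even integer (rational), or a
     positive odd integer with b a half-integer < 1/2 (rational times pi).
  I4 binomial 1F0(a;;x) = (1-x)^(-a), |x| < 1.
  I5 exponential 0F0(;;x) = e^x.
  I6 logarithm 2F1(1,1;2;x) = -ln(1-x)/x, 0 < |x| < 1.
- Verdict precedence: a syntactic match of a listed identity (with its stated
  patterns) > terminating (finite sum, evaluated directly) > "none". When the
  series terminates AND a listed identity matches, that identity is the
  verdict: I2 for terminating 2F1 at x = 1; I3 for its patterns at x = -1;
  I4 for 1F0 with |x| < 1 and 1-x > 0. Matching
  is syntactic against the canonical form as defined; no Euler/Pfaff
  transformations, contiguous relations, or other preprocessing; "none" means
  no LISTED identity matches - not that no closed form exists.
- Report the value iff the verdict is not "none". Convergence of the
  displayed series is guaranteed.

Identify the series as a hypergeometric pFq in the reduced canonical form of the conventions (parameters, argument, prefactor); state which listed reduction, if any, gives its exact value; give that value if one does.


First insight: t_0 = -1 here, and the running product (prefactor -1) telescopes to a rising factorial.
Consecutive-term ratio: r(k) = -\frac{1}{4} * (k-\frac{5}{2}) / [(k+1)] - rational; roots negated = parameters, x = -\frac{1}{4}, C = -1.

Canonical form: C = -1 times 1F0 with upper {-\frac{5}{2}}, lower {-}, x = -\frac{1}{4}. Verdict: binomial (I4) fires (the 1F0 binomial series: exponent 5/2, x = -\frac{1}{4}). Exact value: \left(-1\right) \cdot \left(\frac{5}{4}\right)^{\frac{5}{2}}.


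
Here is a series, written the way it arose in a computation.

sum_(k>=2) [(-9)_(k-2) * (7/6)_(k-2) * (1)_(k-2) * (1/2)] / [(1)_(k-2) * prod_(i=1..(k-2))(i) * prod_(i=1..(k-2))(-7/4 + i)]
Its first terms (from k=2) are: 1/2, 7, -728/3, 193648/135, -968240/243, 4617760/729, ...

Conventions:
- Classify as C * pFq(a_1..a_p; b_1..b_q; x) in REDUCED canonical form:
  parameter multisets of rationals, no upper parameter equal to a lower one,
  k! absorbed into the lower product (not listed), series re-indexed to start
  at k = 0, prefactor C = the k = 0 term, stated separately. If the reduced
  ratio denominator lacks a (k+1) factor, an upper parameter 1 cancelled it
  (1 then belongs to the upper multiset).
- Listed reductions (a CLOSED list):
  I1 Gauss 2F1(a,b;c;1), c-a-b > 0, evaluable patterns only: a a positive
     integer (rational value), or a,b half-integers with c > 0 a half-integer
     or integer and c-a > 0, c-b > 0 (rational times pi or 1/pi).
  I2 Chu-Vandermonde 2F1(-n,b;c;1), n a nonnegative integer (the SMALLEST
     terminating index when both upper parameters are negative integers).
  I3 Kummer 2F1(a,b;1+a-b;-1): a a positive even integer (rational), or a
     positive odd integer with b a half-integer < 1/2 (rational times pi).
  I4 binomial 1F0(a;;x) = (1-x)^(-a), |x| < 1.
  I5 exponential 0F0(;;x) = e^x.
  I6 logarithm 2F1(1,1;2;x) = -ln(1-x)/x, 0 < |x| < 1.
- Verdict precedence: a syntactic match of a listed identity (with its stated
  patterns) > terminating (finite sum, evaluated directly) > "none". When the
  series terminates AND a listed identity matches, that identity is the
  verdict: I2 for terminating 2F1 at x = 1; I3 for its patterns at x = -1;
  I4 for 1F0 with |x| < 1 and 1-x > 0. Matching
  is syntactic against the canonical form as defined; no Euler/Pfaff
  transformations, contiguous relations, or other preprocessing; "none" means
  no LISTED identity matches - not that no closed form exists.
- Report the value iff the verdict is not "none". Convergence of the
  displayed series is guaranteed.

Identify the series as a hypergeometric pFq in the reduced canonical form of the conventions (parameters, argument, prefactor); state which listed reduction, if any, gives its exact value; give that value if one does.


Prefactor 1/2, argument 1: 2F1 with upper {-9, 7/6} over lower {-3/4}. Verdict: Chu-Vandermonde (I2) applies (terminating 2F1 at x = 1 with n = 9, b = 7/6, c = -3/4). Sum: -291791731/7860012390.

Structural cue: from the first term 1/2: the product of the first k integers (C = 1/2) is k!.
Consecutive-term ratio: r(k) = 1 * (k-9) (k+7/6) / [(k-3/4) (k+1)] - rational in k. x = 1; t_0 = 1/2; negate the roots.


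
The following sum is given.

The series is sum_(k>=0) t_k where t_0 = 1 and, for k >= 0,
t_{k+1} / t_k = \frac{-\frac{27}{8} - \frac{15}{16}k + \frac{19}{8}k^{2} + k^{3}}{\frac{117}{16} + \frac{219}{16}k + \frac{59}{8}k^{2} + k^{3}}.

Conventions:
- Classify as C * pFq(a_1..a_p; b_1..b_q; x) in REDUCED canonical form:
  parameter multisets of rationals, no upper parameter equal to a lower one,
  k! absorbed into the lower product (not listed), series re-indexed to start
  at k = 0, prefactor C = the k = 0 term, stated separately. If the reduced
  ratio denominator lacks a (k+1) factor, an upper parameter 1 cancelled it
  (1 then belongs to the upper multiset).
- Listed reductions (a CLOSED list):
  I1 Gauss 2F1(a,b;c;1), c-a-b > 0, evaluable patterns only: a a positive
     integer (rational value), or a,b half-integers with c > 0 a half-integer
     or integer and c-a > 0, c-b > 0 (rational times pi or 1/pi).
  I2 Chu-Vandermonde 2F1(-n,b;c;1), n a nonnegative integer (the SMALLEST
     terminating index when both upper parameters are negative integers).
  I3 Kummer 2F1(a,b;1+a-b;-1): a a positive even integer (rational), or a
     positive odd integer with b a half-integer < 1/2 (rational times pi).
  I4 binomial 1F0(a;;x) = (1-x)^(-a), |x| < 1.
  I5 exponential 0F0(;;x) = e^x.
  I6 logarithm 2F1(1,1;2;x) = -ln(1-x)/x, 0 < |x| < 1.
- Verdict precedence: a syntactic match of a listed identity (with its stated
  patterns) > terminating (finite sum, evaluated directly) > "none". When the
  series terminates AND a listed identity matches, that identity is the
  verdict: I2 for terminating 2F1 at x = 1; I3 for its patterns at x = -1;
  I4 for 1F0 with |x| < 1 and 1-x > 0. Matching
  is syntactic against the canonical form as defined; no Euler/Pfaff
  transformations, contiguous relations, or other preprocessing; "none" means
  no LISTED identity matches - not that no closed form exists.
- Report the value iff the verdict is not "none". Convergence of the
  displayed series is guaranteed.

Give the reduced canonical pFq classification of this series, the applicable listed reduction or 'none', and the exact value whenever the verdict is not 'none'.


The series (x = 1) is 2F1: upper {-\frac{9}{8}, 2}, lower {\frac{39}{8}}, prefactor 1. Verdict: Gauss's theorem (I1) applies (x = 1: the Gamma ratio telescopes since c-a-b = 4 > 0 and a = 2 in Z>0). Exact value: \frac{713}{1280}.

Key observation: from the first term 1: the expanded ratio factors over Q; C = 1, x = 1, roots give parameters.
Adjacent-term ratio: r(k) = 1 * (k-\frac{9}{8}) (k+2) / [(k+\frac{39}{8}) (k+1)] ; factor over Q: parameters, x = 1, and C = 1.


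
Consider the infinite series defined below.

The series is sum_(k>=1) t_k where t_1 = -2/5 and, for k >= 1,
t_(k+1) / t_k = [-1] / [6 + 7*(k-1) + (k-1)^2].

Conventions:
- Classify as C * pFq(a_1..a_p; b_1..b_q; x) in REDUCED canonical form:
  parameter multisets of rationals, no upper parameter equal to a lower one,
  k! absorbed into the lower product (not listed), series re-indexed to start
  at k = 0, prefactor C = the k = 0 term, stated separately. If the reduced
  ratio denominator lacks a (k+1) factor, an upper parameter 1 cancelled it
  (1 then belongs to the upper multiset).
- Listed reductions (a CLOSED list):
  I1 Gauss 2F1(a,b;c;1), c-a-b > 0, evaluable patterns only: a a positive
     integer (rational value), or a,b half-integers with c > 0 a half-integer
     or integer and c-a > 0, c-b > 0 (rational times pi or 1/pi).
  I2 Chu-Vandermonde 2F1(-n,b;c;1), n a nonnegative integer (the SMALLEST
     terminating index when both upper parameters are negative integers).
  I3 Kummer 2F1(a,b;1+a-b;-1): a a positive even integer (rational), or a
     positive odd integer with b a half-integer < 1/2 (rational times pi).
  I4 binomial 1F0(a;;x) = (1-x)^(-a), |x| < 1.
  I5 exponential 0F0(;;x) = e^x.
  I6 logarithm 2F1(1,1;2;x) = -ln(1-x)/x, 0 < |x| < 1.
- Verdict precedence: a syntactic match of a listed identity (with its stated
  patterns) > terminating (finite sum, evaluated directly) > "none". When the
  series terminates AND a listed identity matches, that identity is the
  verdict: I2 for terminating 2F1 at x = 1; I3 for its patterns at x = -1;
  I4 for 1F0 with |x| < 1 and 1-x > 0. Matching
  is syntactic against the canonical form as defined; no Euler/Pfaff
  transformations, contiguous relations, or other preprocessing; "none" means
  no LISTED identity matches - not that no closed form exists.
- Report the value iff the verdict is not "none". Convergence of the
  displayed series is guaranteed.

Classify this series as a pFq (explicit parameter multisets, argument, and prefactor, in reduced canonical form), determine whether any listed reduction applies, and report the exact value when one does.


This is -2/5 * 0F1(-; 6; -1) in reduced canonical form. Verdict: no listed reduction: x = -1 and upper {-} fail every I1-I6 pattern.

First insight: t_0 being -2/5, the expanded ratio factors over Q; C = -2/5, roots give parameters.
Term ratio: r(k) = (-1) * 1 / [(k+6) (k+1)] - rational in k, leading ratio (-1); with t_0 = -2/5, classification follows.


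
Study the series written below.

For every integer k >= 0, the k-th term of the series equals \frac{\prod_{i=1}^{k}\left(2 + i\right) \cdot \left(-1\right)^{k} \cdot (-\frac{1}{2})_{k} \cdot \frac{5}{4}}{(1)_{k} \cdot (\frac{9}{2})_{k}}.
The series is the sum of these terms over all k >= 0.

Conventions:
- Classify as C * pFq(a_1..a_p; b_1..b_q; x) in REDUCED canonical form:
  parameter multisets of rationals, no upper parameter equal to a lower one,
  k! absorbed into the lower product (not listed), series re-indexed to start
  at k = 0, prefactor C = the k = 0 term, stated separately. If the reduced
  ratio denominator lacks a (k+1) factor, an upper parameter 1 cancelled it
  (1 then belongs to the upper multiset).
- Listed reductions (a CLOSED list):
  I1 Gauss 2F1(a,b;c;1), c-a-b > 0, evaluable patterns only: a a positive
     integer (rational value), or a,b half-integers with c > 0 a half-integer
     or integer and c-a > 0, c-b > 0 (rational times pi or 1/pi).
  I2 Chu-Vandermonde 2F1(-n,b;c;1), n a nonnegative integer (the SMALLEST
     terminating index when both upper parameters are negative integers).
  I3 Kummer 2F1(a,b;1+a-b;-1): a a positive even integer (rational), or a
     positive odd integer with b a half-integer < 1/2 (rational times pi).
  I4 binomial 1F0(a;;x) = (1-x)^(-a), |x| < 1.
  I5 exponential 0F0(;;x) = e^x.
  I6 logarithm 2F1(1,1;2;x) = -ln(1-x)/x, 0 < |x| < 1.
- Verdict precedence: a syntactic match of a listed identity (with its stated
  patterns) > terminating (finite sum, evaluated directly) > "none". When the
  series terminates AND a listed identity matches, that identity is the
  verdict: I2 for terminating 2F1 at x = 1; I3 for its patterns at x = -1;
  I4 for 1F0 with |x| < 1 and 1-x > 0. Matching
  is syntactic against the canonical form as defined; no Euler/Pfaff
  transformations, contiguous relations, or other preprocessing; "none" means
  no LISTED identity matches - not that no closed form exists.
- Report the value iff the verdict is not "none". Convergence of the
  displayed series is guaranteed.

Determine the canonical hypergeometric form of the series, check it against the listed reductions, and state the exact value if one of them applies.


Key step: from the first term \frac{5}{4}: (1)_k (C = 5/4, x = -1) is k! itself.
Term ratio: r(k) = -1 * (k-\frac{1}{2}) (k+3) / [(k+\frac{9}{2}) (k+1)] ; factor over Q: parameters, x = -1, and C = \frac{5}{4}.

With C = \frac{5}{4}: the canonical form is 2F1(-\frac{1}{2}, 3; \frac{9}{2}; -1). Verdict: this is Kummer's theorem (I3) (x = -1; c = \frac{9}{2} equals 1+a-b for upper {-\frac{1}{2}, 3}: listed pattern). Its exact value is \frac{525}{1024} \cdot \pi.


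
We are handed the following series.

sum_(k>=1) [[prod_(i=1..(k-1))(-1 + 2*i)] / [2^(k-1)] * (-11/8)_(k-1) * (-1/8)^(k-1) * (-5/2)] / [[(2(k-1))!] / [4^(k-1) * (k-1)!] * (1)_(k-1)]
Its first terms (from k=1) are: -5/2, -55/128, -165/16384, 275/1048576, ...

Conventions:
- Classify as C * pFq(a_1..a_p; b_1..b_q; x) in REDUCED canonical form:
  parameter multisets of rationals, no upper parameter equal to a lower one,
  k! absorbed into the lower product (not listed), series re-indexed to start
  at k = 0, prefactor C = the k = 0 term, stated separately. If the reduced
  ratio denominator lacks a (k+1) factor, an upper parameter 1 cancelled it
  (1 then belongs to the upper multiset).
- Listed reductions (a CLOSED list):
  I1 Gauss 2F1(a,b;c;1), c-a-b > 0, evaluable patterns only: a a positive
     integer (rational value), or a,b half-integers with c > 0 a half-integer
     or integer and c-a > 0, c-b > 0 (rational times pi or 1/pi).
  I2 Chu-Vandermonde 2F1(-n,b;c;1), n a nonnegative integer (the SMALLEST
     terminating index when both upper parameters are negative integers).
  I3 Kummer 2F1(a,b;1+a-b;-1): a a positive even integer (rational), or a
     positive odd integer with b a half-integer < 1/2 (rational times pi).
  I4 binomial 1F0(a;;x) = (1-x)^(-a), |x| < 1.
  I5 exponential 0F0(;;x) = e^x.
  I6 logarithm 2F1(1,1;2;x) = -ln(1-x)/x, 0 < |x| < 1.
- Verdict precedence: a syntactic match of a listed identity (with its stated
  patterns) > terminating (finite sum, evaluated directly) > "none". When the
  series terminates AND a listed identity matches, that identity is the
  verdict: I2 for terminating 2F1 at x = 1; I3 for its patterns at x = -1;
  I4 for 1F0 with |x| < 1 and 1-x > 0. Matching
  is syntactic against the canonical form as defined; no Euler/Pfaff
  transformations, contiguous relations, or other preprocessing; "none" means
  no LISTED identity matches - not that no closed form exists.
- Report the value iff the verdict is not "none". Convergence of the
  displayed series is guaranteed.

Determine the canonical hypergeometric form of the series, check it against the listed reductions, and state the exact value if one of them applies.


Classification (C = -5/2): 1F0 with upper {-11/8}, lower {-}, argument x = -1/8. Verdict (x = -1/8): the binomial series (I4) applies (the 1F0 binomial series: exponent 11/8, x = -1/8). Its exact value is (-5/2) * (9/8)^(11/8).

First insight: from the first term -5/2: the odd product 1*3*...*(2k-1) (C = -5/2) is 2^k (1/2)_k.
Step ratio: r(k) = (-1/8) * (k-11/8) / [(k+1)] - rational; roots negated = parameters, x = (-1/8), C = -5/2.


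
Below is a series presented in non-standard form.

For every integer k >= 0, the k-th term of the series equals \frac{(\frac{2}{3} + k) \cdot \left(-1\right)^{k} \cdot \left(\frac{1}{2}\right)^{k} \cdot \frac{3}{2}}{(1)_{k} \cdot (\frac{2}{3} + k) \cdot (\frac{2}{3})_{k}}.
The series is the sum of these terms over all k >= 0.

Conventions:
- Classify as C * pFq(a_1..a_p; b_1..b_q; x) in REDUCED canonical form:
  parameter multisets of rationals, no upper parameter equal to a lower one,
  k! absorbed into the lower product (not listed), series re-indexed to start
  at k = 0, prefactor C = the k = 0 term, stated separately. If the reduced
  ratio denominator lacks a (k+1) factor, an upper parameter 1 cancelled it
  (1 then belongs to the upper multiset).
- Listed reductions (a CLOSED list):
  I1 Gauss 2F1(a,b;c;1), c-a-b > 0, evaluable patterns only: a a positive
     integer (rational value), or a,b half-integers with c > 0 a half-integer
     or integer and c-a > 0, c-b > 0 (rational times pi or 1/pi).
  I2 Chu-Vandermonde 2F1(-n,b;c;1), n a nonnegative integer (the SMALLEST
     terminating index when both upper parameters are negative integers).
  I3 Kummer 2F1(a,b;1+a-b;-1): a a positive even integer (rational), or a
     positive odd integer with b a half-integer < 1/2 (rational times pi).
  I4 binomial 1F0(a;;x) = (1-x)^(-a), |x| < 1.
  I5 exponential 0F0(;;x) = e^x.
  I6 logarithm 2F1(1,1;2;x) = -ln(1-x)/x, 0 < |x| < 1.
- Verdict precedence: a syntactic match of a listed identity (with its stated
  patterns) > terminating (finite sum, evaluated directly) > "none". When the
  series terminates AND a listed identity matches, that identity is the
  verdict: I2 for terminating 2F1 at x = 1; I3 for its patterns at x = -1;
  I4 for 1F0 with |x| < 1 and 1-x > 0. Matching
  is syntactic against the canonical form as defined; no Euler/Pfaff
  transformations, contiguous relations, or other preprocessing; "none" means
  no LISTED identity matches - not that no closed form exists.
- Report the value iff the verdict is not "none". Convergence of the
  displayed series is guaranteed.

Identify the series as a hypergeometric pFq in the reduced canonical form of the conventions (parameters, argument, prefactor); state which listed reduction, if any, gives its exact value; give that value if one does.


Prefactor \frac{3}{2}, argument -\frac{1}{2}: 0F1 with upper {-} over lower {\frac{2}{3}}. Verdict: none. Every listed pattern misses the 0F1 form at -\frac{1}{2}, upper {-}.

First insight: t_0 = \frac{3}{2} here, and k + 2/3 divides numerator and denominator alike; C = 3/2, x = -1/2 after cancelling.
Step ratio: r(k) = -\frac{1}{2} * 1 / [(k+\frac{2}{3}) (k+1)] - rational; roots negated = parameters, x = -\frac{1}{2}, C = \frac{3}{2}.


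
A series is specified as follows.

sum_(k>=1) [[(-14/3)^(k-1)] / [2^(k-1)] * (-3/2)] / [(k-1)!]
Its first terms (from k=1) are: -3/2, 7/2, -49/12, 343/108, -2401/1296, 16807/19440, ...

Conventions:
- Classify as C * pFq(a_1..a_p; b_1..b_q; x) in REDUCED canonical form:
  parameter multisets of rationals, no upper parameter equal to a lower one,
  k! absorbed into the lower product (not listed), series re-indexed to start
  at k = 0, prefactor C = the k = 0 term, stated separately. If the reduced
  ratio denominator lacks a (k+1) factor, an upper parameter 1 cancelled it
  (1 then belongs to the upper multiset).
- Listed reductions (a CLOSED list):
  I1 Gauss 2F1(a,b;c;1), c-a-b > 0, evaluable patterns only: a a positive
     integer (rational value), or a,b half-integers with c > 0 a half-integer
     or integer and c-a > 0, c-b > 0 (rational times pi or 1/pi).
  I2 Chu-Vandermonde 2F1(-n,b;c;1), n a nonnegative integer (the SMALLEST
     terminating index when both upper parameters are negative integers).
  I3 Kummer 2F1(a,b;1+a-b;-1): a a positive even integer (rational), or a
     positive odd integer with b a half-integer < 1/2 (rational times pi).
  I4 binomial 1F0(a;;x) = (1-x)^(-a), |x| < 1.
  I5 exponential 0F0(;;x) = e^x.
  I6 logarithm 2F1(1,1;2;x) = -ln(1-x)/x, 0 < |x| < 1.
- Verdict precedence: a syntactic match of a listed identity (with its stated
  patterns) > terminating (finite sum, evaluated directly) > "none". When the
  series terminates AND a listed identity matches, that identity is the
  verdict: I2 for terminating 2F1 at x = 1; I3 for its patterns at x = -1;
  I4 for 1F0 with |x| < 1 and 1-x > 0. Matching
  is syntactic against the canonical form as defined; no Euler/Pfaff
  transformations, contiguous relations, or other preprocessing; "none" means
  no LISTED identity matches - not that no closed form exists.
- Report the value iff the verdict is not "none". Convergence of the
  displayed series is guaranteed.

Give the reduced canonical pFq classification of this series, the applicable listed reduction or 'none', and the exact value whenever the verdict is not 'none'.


Classification (C = -3/2): 0F0 with upper {-}, lower {-}, argument x = -7/3. Verdict: the exponential series (I5) applies (the 0F0 exponential series at x = -7/3). Value: (-3/2) * e^(-7/3).

Structural cue: with t_0 = -3/2, the two k-th powers (C = -3/2, x = -7/3) combine into one argument.
Term ratio: r(k) = (-7/3) * 1 / [(k+1)] - rational in k. x = (-7/3); t_0 = -3/2; negate the roots.


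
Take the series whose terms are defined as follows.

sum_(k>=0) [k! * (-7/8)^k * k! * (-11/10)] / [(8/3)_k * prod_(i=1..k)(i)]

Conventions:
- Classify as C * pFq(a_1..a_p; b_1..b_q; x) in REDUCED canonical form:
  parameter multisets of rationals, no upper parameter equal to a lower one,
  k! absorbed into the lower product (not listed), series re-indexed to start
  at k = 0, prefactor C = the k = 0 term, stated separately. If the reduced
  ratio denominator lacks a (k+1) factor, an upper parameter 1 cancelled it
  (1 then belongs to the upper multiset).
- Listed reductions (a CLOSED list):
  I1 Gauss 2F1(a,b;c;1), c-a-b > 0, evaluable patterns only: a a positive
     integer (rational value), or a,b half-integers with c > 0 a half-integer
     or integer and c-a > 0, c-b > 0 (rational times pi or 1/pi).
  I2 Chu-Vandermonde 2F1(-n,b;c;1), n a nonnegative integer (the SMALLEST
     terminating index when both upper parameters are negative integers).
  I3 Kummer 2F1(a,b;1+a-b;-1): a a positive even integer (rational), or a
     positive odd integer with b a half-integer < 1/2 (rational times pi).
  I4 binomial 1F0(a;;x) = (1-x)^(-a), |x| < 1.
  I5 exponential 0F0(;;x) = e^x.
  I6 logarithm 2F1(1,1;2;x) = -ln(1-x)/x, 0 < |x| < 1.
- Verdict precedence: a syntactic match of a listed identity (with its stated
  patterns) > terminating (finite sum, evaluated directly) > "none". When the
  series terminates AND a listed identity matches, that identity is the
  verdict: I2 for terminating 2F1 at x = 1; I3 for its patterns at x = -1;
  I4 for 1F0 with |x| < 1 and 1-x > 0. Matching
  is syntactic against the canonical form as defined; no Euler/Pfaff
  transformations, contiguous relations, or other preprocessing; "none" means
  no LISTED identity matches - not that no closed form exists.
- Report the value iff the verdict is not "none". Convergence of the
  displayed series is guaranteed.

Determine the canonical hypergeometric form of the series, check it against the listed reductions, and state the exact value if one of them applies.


Classification (C = -11/10): 2F1 with upper {1, 1}, lower {8/3}, argument x = -7/8. Verdict: none - at argument -7/8 the multisets {1, 1} ; {8/3} match no listed identity.

The tell: with t_0 = -11/10, the product of the first k integers (prefactor -11/10) is k!.
Consecutive-term ratio: r(k) = (-7/8) * (k+1) (k+1) / [(k+8/3) (k+1)] - rational in k, leading ratio (-7/8); with t_0 = -11/10, classification follows.


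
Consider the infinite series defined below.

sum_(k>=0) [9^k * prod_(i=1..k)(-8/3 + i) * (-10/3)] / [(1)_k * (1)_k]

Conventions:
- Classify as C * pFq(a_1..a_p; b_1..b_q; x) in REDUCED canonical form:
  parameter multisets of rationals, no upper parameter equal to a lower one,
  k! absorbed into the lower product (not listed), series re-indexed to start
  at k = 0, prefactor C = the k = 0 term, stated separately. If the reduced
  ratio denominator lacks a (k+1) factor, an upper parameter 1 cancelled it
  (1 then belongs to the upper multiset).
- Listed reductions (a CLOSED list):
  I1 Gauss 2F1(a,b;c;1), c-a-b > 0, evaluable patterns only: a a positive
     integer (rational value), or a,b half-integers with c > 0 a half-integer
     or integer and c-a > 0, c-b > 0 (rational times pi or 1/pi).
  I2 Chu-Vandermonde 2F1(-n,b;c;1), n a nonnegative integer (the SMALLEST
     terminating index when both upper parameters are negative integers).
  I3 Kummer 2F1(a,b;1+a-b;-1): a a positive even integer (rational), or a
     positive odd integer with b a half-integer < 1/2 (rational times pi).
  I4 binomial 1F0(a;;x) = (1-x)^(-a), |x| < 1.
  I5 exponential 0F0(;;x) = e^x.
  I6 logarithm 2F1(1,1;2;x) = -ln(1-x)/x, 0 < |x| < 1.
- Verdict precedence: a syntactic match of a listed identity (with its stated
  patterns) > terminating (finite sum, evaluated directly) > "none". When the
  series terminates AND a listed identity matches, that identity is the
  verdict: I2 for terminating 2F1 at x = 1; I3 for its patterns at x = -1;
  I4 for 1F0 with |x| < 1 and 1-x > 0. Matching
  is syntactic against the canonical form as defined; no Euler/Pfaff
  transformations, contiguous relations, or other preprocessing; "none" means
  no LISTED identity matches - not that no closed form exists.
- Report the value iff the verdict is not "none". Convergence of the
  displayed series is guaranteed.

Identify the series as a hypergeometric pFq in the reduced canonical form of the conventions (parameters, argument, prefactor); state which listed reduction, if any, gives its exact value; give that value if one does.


Structural cue: from the first term -10/3: (1)_k (C = -10/3) is k! itself.
Consecutive-term ratio: r(k) = 9 * (k-5/3) / [(k+1) (k+1)] - poly over poly, x = 9 from leading terms; C = -10/3 at k = 0.

The series (x = 9) is 1F1: upper {-5/3}, lower {1}, prefactor -10/3. Verdict: none - this 1F1 at x = 9 matches no listed pattern, and upper {-5/3} holds no stopper.


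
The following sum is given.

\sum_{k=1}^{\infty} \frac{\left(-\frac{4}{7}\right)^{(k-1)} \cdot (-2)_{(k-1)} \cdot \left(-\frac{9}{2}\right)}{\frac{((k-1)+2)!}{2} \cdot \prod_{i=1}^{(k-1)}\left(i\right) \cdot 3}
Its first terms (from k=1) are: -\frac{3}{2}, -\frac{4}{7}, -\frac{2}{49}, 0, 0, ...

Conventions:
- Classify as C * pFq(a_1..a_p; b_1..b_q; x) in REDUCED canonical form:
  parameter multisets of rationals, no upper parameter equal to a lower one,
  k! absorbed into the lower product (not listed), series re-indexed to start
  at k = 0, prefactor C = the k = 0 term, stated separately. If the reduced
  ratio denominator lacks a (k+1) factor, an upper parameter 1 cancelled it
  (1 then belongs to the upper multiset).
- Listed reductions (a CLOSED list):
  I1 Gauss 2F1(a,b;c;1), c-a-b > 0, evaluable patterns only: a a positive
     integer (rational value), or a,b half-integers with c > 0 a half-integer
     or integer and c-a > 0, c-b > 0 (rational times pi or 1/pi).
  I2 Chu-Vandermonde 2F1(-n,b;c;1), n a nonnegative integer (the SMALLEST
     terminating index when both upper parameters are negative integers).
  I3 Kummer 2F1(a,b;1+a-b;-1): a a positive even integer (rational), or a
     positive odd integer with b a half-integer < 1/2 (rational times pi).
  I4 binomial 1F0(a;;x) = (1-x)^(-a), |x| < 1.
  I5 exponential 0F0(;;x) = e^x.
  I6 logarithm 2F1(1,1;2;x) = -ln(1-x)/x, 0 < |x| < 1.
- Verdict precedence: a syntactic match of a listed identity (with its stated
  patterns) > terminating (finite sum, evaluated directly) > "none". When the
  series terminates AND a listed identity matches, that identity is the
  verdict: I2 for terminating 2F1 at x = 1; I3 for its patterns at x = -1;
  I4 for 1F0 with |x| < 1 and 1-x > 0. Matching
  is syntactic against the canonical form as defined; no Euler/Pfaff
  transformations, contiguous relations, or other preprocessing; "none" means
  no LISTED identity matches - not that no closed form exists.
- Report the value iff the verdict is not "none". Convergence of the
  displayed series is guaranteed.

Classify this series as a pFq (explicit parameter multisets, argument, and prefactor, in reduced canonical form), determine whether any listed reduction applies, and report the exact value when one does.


Canonical form: C = -\frac{3}{2} times 1F1 with upper {-2}, lower {3}, x = -\frac{4}{7}. Verdict: terminating - upper -2 stops the sum at k = 2; the 3 terms are added exactly. Exact value: -\frac{207}{98}.

Key step: x = -\frac{4}{7} and the product of the first k integers (C = -3/2) is k!.
Consecutive-term ratio: r(k) = -\frac{4}{7} * (k-2) / [(k+3) (k+1)] ; factor over Q: parameters, x = -\frac{4}{7}, and C = -\frac{3}{2}.


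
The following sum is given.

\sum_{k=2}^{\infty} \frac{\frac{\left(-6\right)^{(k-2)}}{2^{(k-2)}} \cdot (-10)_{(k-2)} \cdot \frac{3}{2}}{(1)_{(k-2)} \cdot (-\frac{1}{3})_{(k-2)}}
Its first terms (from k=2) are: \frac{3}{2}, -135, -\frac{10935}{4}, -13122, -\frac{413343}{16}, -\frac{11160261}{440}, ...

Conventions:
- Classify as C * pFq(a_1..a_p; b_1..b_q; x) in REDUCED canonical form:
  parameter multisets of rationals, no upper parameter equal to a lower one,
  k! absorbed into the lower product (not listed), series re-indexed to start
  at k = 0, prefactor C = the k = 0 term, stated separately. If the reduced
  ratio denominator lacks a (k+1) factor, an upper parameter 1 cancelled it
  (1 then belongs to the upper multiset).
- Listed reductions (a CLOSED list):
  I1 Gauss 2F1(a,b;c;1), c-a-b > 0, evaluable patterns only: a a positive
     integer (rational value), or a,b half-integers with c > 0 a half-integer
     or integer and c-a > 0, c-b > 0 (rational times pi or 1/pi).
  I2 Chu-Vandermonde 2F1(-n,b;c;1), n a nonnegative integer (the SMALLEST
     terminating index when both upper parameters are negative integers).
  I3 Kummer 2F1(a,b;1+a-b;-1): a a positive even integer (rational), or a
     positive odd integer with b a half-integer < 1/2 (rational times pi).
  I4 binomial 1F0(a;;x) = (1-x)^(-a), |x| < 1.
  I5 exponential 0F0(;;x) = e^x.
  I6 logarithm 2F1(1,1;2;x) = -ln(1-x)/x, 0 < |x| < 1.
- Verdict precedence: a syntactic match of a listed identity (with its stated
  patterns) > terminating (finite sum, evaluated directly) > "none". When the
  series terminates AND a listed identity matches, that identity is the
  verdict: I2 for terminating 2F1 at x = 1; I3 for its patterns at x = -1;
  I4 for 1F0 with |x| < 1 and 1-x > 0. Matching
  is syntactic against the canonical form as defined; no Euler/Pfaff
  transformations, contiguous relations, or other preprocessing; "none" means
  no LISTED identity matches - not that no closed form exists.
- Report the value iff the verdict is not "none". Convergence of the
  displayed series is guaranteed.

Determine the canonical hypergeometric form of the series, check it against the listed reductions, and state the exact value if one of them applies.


Reduced: x = -3, 1F1, upper = {-10}, lower = {-\frac{1}{3}}, C = \frac{3}{2}. Verdict: terminating. With -10 upstairs the series is a 11-term polynomial sum; evaluated term by term. Exact value: -\frac{429050333856873}{5009804800}.

Key observation: t_0 being \frac{3}{2}, (1)_k (C = 3/2) is k! itself.
Consecutive-term ratio: r(k) = -3 * (k-10) / [(k-\frac{1}{3}) (k+1)] - rational in k, leading ratio -3; with t_0 = \frac{3}{2}, classification follows.


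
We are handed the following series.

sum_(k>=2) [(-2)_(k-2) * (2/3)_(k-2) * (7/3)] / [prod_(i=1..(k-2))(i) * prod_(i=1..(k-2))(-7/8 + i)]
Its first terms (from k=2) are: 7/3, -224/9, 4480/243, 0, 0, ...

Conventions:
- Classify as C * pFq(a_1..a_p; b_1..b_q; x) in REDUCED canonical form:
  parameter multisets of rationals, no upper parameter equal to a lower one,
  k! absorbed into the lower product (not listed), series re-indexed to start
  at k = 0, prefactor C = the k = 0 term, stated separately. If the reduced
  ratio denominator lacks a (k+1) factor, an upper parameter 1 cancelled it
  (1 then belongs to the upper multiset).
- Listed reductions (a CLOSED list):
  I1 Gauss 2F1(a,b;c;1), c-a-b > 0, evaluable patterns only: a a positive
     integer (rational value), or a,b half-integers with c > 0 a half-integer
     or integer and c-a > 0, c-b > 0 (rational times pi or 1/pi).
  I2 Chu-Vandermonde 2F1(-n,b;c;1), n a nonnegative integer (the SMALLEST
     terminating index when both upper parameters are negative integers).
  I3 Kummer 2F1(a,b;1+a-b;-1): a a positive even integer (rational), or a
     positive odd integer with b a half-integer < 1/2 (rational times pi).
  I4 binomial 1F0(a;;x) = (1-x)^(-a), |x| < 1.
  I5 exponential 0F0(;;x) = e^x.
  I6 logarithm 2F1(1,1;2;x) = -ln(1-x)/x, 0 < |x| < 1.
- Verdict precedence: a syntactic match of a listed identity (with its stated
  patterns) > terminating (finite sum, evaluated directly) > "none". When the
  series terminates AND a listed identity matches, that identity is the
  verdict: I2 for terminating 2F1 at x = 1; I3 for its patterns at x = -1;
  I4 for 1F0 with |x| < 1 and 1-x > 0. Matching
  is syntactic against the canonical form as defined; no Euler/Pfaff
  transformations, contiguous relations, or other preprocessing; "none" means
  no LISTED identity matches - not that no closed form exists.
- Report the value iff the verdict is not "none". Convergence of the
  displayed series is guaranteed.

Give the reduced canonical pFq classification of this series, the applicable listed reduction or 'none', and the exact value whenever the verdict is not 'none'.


This is 7/3 * 2F1(-2, 2/3; 1/8; 1) in reduced canonical form. Verdict: this is the Chu-Vandermonde identity I2 (terminating 2F1 at x = 1 with n = 2, b = 2/3, c = 1/8). Sum: -1001/243.

Key step: x = 1 and the product of the first k integers (C = 7/3, x = 1) is k!.
Adjacent-term ratio: r(k) = 1 * (k-2) (k+2/3) / [(k+1/8) (k+1)] ; factor over Q: parameters, x = 1, and C = 7/3.
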